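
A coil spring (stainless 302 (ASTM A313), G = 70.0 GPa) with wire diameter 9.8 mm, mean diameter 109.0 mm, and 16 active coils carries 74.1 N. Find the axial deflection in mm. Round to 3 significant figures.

k = Gd⁴/(8D³N_a) = (70.0×10³)(9.8⁴)/(8·109.0³·16) = 3.895 N/mm
δ = F/k = 74.1 / 3.895 = 19.024 mm

19.0 mm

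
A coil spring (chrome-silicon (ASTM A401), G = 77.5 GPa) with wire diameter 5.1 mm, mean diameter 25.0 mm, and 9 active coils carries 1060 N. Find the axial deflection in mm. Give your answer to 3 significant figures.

22.7 mm

k = Gd⁴/(8D³N_a) = (77.5×10³)(5.1⁴)/(8·25.0³·9) = 46.605 N/mm
δ = F/k = 1060 / 46.605 = 22.744 mm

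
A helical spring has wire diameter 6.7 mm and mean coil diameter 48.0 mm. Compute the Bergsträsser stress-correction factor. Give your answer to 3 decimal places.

C = D/d = 48.0/6.7 = 7.1642
K_B = (4C+2)/(4C−3) = 30.657/25.657 = 1.1949

1.195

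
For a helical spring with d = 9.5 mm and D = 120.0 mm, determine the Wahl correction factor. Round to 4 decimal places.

C = D/d = 120.0/9.5 = 12.6316
K_W = (4C−1)/(4C−4) + 0.615/C = 49.526/46.526 + 0.0487 = 1.1132

1.1132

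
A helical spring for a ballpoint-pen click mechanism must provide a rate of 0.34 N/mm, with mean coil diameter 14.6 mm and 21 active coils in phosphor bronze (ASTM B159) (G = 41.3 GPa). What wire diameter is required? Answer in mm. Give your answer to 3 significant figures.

1.44 mm

d = (8D³N_a·k / G)^(1/4) = (8·14.6³·21·0.34 / (41.3×10³))^0.25
  = (4.3042)^0.25 = 1.4404 mm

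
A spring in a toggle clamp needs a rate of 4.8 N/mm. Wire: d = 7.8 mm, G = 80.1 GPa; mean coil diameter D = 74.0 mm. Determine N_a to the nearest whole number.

N_a = Gd⁴/(8D³k) = (80.1×10³ × 7.8⁴)/(8 × 74.0³ × 4.8)
    = 2.96491e+08 / 1.55606e+07 = 19.05 → 19 coils

19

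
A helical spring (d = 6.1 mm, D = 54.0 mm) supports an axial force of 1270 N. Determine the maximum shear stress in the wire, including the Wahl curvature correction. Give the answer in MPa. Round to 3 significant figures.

Spring index C = D/d = 54.0/6.1 = 8.8525
K_W = (4C−1)/(4C−4) + 0.615/C = 34.410/31.410 + 0.0695 = 1.1650
τ₀ = 8FD/(πd³) = 8·1270·54.0/(π·6.1³) = 548640/713.08 = 769.39 MPa
τ_max = K·τ₀ = 1.1650 × 769.39 = 896.33 MPa

896 MPa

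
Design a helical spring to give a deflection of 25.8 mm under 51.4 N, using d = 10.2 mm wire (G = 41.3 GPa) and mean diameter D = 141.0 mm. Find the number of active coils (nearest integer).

10

Required rate k = F/δ = 51.4/25.8 = 1.9922 N/mm
N_a = Gd⁴/(8D³k) = (41.3×10³ × 10.2⁴)/(8 × 141.0³ × 1.9922)
    = 4.47044e+08 / 4.46777e+07 = 10.01 → 10 coils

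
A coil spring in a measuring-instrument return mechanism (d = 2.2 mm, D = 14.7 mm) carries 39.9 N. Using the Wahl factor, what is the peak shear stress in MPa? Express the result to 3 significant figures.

Spring index C = D/d = 14.7/2.2 = 6.6818
K_W = (4C−1)/(4C−4) + 0.615/C = 25.727/22.727 + 0.0920 = 1.2240
τ₀ = 8FD/(πd³) = 8·39.9·14.7/(π·2.2³) = 4692.24/33.452 = 140.27 MPa
τ_max = K·τ₀ = 1.2240 × 140.27 = 171.7 MPa

172 MPa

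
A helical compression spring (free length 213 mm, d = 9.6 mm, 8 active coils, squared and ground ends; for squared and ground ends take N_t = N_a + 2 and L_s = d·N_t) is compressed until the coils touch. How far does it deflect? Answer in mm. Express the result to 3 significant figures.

117 mm

N_t = 10; L_s = 9.6·10 = 96 mm
δ_solid = L₀ − L_s = 213 − 96 = 117 mm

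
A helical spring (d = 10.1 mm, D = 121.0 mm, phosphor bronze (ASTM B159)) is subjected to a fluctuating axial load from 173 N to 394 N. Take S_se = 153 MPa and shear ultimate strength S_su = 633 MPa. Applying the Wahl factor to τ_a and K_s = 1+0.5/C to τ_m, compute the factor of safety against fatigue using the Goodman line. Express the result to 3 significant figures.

C = D/d = 121.0/10.1 = 11.9802; K_W = (4C−1)/(4C−4)+0.615/C = 1.1196; K_s = 1+0.5/C = 1.0417
F_a = (F_max−F_min)/2 = 110.5 N; F_m = (F_max+F_min)/2 = 283.5 N
τ_a = K_W·8F_aD/(πd³) = 1.1196 × 33.046 = 37 MPa
τ_m = K_s·8F_mD/(πd³) = 1.0417 × 84.784 = 88.323 MPa
Goodman: 1/n_f = τ_a/S_se + τ_m/S_su = 37/153 + 88.323/633 = 0.24183 + 0.13953 = 0.38136
n_f = 1/0.38136 = 2.622

2.62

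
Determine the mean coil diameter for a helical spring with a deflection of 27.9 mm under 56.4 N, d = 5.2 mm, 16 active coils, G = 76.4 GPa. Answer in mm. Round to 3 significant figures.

60.0 mm

Required rate k = F/δ = 56.4/27.9 = 2.0215 N/mm
D = (Gd⁴/(8N_a·k))^(1/3) = (76.4×10³·5.2⁴/(8·16·2.0215))^(1/3)
  = (215885)^(1/3) = 59.9893 mm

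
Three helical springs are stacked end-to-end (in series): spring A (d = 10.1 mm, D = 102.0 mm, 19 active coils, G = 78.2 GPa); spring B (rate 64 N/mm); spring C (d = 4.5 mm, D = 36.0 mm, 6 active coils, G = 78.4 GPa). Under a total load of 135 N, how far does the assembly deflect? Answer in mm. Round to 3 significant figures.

k_A = Gd⁴/(8D³N_a) = (78.2×10³)(10.1⁴)/(8·102.0³·19) = 5.0448 N/mm
k_C = Gd⁴/(8D³N_a) = (78.4×10³)(4.5⁴)/(8·36.0³·6) = 14.355 N/mm
Series: 1/k_eq = 1/5.0448 + 1/64 + 1/14.355 = 0.28351; k_eq = 3.5273 N/mm
δ = F/k_eq = 135/3.5273 = 38.273 mm

38.3 mm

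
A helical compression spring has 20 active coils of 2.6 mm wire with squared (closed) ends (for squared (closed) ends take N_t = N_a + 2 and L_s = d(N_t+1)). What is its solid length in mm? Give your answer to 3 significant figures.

59.8 mm

squared (closed) ends: N_t = N_a + 2 = 20 + 2 = 22
L_s = d·(N_t+1) = 2.6 × 23 = 59.8 mm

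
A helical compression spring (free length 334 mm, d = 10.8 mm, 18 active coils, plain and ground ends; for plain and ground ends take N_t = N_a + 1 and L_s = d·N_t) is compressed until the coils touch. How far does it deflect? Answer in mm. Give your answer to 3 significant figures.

129 mm

N_t = 19; L_s = 10.8·19 = 205.2 mm
δ_solid = L₀ − L_s = 334 − 205.2 = 128.8 mm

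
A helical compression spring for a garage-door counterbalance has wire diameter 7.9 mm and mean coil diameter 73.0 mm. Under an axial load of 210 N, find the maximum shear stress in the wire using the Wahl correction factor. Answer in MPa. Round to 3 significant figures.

Spring index C = D/d = 73.0/7.9 = 9.2405
K_W = (4C−1)/(4C−4) + 0.615/C = 35.962/32.962 + 0.0666 = 1.1576
τ₀ = 8FD/(πd³) = 8·210·73.0/(π·7.9³) = 122640/1548.9 = 79.177 MPa
τ_max = K·τ₀ = 1.1576 × 79.177 = 91.653 MPa

91.7 MPa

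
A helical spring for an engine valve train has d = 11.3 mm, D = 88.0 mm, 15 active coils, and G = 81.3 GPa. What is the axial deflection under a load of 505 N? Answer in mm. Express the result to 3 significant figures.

k = Gd⁴/(8D³N_a) = (81.3×10³)(11.3⁴)/(8·88.0³·15) = 16.21 N/mm
δ = F/k = 505 / 16.21 = 31.154 mm

31.2 mm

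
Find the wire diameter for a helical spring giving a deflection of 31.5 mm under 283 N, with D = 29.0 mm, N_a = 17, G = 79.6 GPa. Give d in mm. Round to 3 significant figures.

Required rate k = F/δ = 283/31.5 = 8.9841 N/mm
d = (8D³N_a·k / G)^(1/4) = (8·29.0³·17·8.9841 / (79.6×10³))^0.25
  = (374.37)^0.25 = 4.3987 mm

4.40 mm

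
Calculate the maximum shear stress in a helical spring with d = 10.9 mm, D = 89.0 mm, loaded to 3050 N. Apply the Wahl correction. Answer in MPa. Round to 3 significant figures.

Spring index C = D/d = 89.0/10.9 = 8.1651
K_W = (4C−1)/(4C−4) + 0.615/C = 31.661/28.661 + 0.0753 = 1.1800
τ₀ = 8FD/(πd³) = 8·3050·89.0/(π·10.9³) = 2.1716e+06/4068.5 = 533.77 MPa
τ_max = K·τ₀ = 1.1800 × 533.77 = 629.84 MPa

630 MPa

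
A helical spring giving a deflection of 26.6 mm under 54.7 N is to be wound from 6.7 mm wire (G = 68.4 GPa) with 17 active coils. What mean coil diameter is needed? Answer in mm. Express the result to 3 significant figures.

79.0 mm

Required rate k = F/δ = 54.7/26.6 = 2.0564 N/mm
D = (Gd⁴/(8N_a·k))^(1/3) = (68.4×10³·6.7⁴/(8·17·2.0564))^(1/3)
  = (492845)^(1/3) = 78.9897 mm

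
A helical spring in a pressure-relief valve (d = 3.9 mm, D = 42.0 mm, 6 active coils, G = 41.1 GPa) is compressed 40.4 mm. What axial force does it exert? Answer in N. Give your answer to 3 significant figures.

k = Gd⁴/(8D³N_a) = (41.1×10³)(3.9⁴)/(8·42.0³·6) = 2.6737 N/mm
F = k·δ = 2.6737 × 40.4 = 108.02 N

108 N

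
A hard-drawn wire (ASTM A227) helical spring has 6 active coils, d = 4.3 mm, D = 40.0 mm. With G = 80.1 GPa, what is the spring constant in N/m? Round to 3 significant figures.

8910 N/m

k = Gd⁴/(8D³N_a) = (80.1×10³ × 4.3⁴) / (8 × 40.0³ × 6)
  = 2.73846e+07 / 3.072e+06 = 8.9143 N/mm = 8914.3 N/m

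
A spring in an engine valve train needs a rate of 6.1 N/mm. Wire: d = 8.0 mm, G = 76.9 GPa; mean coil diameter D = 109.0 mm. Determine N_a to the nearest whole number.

5

N_a = Gd⁴/(8D³k) = (76.9×10³ × 8.0⁴)/(8 × 109.0³ × 6.1)
    = 3.14982e+08 / 6.31974e+07 = 4.984 → 5 coils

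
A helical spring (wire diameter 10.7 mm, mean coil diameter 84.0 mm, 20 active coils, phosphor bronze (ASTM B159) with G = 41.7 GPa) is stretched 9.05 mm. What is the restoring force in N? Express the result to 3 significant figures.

52.2 N

k = Gd⁴/(8D³N_a) = (41.7×10³)(10.7⁴)/(8·84.0³·20) = 5.7639 N/mm
F = k·δ = 5.7639 × 9.05 = 52.163 N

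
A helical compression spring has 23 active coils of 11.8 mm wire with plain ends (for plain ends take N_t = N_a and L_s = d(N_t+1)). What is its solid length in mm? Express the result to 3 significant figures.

283 mm

plain ends: N_t = N_a = 23
L_s = d·(N_t+1) = 11.8 × 24 = 283.2 mm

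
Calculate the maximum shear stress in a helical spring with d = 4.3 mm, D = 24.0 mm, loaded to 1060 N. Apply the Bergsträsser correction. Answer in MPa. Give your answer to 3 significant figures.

1030 MPa

Spring index C = D/d = 24.0/4.3 = 5.5814
K_B = (4C+2)/(4C−3) = 24.326/19.326 = 1.2587
τ₀ = 8FD/(πd³) = 8·1060·24.0/(π·4.3³) = 203520/249.78 = 814.8 MPa
τ_max = K·τ₀ = 1.2587 × 814.8 = 1025.6 MPa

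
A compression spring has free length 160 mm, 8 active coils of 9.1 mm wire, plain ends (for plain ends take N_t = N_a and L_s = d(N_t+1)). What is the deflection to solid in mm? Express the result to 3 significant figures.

N_t = 8; L_s = 9.1·9 = 81.9 mm
δ_solid = L₀ − L_s = 160 − 81.9 = 78.1 mm

78.1 mm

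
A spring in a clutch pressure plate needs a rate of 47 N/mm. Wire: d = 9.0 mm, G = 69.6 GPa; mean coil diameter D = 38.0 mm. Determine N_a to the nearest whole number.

22

N_a = Gd⁴/(8D³k) = (69.6×10³ × 9.0⁴)/(8 × 38.0³ × 47)
    = 4.56646e+08 / 2.06319e+07 = 22.13 → 22 coils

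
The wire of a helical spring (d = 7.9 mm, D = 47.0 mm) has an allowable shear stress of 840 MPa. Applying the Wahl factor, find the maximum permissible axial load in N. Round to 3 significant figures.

2760 N

C = D/d = 47.0/7.9 = 5.9494
K_W = (4C−1)/(4C−4) + 0.615/C = 22.797/19.797 + 0.1034 = 1.2549
τ_max = K·8FD/(πd³) → F_max = τ_allow·πd³/(8DK)
F_max = 840·π·7.9³/(8·47.0·1.2549) = 1.3011e+06/471.84 = 2757.5 N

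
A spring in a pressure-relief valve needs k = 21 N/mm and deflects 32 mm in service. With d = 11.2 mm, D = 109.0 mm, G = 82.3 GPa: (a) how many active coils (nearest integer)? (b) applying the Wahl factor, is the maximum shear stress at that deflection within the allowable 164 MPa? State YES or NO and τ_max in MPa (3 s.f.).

(a) 6 coils; (b) YES, τ_max = 151 MPa

N_a = Gd⁴/(8D³k) = (82.3×10³)(11.2⁴)/(8·109.0³·21) = 5.952 → N_a = 6
Actual rate k = Gd⁴/(8D³·6) = 20.833 N/mm
Working load F = kδ = 20.833·32 = 666.66 N
C = 109.0/11.2 = 9.7321; K_W = (4C−1)/(4C−4)+0.615/C = 1.1491
τ_max = K_W·8FD/(πd³) = 1.1491·131.71 = 151.34 MPa
τ_max ≤ 164 MPa → acceptable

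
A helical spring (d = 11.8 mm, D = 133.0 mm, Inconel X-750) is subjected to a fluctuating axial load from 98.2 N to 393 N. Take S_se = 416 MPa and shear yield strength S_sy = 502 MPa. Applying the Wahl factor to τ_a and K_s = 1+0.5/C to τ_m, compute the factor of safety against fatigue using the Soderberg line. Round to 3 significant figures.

C = D/d = 133.0/11.8 = 11.2712; K_W = (4C−1)/(4C−4)+0.615/C = 1.1276; K_s = 1+0.5/C = 1.0444
F_a = (F_max−F_min)/2 = 147.4 N; F_m = (F_max+F_min)/2 = 245.6 N
τ_a = K_W·8F_aD/(πd³) = 1.1276 × 30.384 = 34.26 MPa
τ_m = K_s·8F_mD/(πd³) = 1.0444 × 50.626 = 52.872 MPa
Soderberg: 1/n_f = τ_a/S_se + τ_m/S_sy = 34.26/416 + 52.872/502 = 0.08236 + 0.10532 = 0.18768
n_f = 1/0.18768 = 5.328

5.33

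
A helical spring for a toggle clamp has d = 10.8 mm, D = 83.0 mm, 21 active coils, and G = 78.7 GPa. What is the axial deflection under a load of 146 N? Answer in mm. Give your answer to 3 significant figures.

k = Gd⁴/(8D³N_a) = (78.7×10³)(10.8⁴)/(8·83.0³·21) = 11.146 N/mm
δ = F/k = 146 / 11.146 = 13.099 mm

13.1 mm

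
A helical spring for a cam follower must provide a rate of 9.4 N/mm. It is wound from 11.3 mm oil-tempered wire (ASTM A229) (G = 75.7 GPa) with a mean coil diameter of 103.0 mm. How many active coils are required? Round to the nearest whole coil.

15

N_a = Gd⁴/(8D³k) = (75.7×10³ × 11.3⁴)/(8 × 103.0³ × 9.4)
    = 1.23427e+09 / 8.21731e+07 = 15.02 → 15 coils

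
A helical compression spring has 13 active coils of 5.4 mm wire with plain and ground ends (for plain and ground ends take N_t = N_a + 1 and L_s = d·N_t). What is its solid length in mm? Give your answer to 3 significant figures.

plain and ground ends: N_t = N_a + 1 = 13 + 1 = 14
L_s = d·N_t = 5.4 × 14 = 75.6 mm

75.6 mm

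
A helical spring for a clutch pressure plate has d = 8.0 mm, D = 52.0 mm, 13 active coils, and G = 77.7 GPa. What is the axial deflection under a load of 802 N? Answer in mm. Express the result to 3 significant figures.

k = Gd⁴/(8D³N_a) = (77.7×10³)(8.0⁴)/(8·52.0³·13) = 21.764 N/mm
δ = F/k = 802 / 21.764 = 36.85 mm

36.8 mm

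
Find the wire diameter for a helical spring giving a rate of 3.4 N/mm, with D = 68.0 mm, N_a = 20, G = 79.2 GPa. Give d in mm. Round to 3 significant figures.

6.82 mm

d = (8D³N_a·k / G)^(1/4) = (8·68.0³·20·3.4 / (79.2×10³))^0.25
  = (2159.7)^0.25 = 6.8171 mm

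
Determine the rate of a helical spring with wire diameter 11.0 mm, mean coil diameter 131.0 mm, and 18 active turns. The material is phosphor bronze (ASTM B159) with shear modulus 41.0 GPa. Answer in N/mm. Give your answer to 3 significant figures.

k = Gd⁴/(8D³N_a) = (41.0×10³ × 11.0⁴) / (8 × 131.0³ × 18)
  = 6.00281e+08 / 3.23725e+08 = 1.8543 N/mm

1.85 N/mm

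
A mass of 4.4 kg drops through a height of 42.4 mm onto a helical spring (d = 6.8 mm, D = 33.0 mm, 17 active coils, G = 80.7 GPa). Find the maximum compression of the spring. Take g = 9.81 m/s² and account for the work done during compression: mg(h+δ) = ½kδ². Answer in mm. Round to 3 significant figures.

k = Gd⁴/(8D³N_a) = (80.7×10³)(6.8⁴)/(8·33.0³·17) = 35.304 N/mm
W = mg = 4.4 × 9.81 = 43.164 N
½kδ² − Wδ − Wh = 0 → δ = (W + √(W² + 2kWh))/k
δ = (43.164 + √(1863.1 + 129225))/35.304 = (43.164 + 362.06)/35.304 = 11.478 mm

11.5 mm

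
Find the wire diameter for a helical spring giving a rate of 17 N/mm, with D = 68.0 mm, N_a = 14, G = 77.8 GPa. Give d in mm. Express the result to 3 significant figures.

9.37 mm

d = (8D³N_a·k / G)^(1/4) = (8·68.0³·14·17 / (77.8×10³))^0.25
  = (7695.1)^0.25 = 9.3660 mm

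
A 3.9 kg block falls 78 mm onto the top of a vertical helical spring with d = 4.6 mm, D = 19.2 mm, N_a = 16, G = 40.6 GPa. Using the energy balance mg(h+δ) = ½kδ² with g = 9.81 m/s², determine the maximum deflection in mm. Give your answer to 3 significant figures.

k = Gd⁴/(8D³N_a) = (40.6×10³)(4.6⁴)/(8·19.2³·16) = 20.065 N/mm
W = mg = 3.9 × 9.81 = 38.259 N
½kδ² − Wδ − Wh = 0 → δ = (W + √(W² + 2kWh))/k
δ = (38.259 + √(1463.8 + 119757))/20.065 = (38.259 + 348.17)/20.065 = 19.259 mm

19.3 mm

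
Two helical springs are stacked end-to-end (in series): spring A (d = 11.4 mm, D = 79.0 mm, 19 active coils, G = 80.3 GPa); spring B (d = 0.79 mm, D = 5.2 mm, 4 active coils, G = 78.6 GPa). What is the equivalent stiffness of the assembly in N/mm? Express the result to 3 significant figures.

4.94 N/mm

k_A = Gd⁴/(8D³N_a) = (80.3×10³)(11.4⁴)/(8·79.0³·19) = 18.097 N/mm
k_B = Gd⁴/(8D³N_a) = (78.6×10³)(0.79⁴)/(8·5.2³·4) = 6.8041 N/mm
Series: 1/k_eq = 1/18.097 + 1/6.8041 = 0.20223; k_eq = 4.9449 N/mm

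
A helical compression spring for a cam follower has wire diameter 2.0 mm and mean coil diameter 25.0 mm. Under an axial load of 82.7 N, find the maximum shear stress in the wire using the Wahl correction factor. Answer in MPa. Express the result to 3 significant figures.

Spring index C = D/d = 25.0/2.0 = 12.5000
K_W = (4C−1)/(4C−4) + 0.615/C = 49.000/46.000 + 0.0492 = 1.1144
τ₀ = 8FD/(πd³) = 8·82.7·25.0/(π·2.0³) = 16540/25.133 = 658.11 MPa
τ_max = K·τ₀ = 1.1144 × 658.11 = 733.4 MPa

733 MPa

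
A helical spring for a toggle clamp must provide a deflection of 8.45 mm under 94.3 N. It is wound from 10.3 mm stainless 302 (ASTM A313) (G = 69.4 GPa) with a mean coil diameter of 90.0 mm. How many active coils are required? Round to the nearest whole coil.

12

Required rate k = F/δ = 94.3/8.45 = 11.16 N/mm
N_a = Gd⁴/(8D³k) = (69.4×10³ × 10.3⁴)/(8 × 90.0³ × 11.16)
    = 7.81103e+08 / 6.50837e+07 = 12 → 12 coils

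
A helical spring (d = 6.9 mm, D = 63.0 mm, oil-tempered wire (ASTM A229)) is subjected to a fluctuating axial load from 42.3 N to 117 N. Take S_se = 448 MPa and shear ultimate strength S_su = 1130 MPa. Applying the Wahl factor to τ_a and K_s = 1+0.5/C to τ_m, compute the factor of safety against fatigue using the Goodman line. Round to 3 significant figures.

12.0

C = D/d = 63.0/6.9 = 9.1304; K_W = (4C−1)/(4C−4)+0.615/C = 1.1596; K_s = 1+0.5/C = 1.0548
F_a = (F_max−F_min)/2 = 37.35 N; F_m = (F_max+F_min)/2 = 79.65 N
τ_a = K_W·8F_aD/(πd³) = 1.1596 × 18.24 = 21.151 MPa
τ_m = K_s·8F_mD/(πd³) = 1.0548 × 38.897 = 41.027 MPa
Goodman: 1/n_f = τ_a/S_se + τ_m/S_su = 21.151/448 + 41.027/1130 = 0.04721 + 0.03631 = 0.08352
n_f = 1/0.08352 = 11.97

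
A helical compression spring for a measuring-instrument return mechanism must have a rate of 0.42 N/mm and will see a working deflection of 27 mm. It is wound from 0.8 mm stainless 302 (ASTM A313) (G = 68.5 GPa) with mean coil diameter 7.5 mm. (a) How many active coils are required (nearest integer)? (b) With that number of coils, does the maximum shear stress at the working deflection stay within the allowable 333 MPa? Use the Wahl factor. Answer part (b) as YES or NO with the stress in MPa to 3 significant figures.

N_a = Gd⁴/(8D³k) = (68.5×10³)(0.8⁴)/(8·7.5³·0.42) = 19.79 → N_a = 20
Actual rate k = Gd⁴/(8D³·20) = 0.41567 N/mm
Working load F = kδ = 0.41567·27 = 11.223 N
C = 7.5/0.8 = 9.3750; K_W = (4C−1)/(4C−4)+0.615/C = 1.1552
τ_max = K_W·8FD/(πd³) = 1.1552·418.64 = 483.59 MPa
τ_max > 333 MPa → exceeds allowable

(a) 20 coils; (b) NO, τ_max = 484 MPa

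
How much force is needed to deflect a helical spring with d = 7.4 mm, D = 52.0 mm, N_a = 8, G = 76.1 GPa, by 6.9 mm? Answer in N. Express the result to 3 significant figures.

175 N

k = Gd⁴/(8D³N_a) = (76.1×10³)(7.4⁴)/(8·52.0³·8) = 25.358 N/mm
F = k·δ = 25.358 × 6.9 = 174.97 N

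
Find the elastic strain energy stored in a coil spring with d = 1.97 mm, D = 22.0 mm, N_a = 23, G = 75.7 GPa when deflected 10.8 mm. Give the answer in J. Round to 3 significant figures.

0.0339 J

k = Gd⁴/(8D³N_a) = (75.7×10³)(1.97⁴)/(8·22.0³·23) = 0.58194 N/mm
U = ½kδ² = 0.5 × 0.58194 × 10.8² = 33.938 N·mm = 0.033938 J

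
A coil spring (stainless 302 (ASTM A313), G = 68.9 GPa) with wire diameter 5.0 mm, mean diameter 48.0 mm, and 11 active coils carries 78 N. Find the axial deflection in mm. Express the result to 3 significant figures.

17.6 mm

k = Gd⁴/(8D³N_a) = (68.9×10³)(5.0⁴)/(8·48.0³·11) = 4.4248 N/mm
δ = F/k = 78 / 4.4248 = 17.628 mm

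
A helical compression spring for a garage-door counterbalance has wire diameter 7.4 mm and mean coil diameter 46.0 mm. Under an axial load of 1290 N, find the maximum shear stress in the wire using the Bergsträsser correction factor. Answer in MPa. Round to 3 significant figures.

Spring index C = D/d = 46.0/7.4 = 6.2162
K_B = (4C+2)/(4C−3) = 26.865/21.865 = 1.2287
τ₀ = 8FD/(πd³) = 8·1290·46.0/(π·7.4³) = 474720/1273 = 372.9 MPa
τ_max = K·τ₀ = 1.2287 × 372.9 = 458.17 MPa

458 MPa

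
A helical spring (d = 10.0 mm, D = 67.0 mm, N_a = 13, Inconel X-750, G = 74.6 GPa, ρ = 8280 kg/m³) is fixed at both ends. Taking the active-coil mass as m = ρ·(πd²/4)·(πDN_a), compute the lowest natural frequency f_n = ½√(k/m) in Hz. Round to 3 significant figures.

57.9 Hz

k = Gd⁴/(8D³N_a) = (74.6×10³)(10.0⁴)/(8·67.0³·13) = 23.85 N/mm = 23850 N/m
Wire length L = πDN_a = π·67.0·13 = 2736.3 mm
m = ρ·(πd²/4)·L = 8280 × 78.54×10⁻⁶ m² × 2.7363 m = 1.7795 kg
f_n = ½√(k/m) = 0.5·√(23850/1.7795) = 0.5·√(13403) = 57.885 Hz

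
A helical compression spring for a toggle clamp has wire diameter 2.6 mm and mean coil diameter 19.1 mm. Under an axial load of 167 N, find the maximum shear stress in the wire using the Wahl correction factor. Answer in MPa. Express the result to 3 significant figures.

Spring index C = D/d = 19.1/2.6 = 7.3462
K_W = (4C−1)/(4C−4) + 0.615/C = 28.385/25.385 + 0.0837 = 1.2019
τ₀ = 8FD/(πd³) = 8·167·19.1/(π·2.6³) = 25517.6/55.217 = 462.14 MPa
τ_max = K·τ₀ = 1.2019 × 462.14 = 555.44 MPa

555 MPa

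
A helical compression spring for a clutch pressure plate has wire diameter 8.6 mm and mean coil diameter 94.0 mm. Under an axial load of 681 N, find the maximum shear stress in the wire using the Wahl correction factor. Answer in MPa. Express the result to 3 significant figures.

Spring index C = D/d = 94.0/8.6 = 10.9302
K_W = (4C−1)/(4C−4) + 0.615/C = 42.721/39.721 + 0.0563 = 1.1318
τ₀ = 8FD/(πd³) = 8·681·94.0/(π·8.6³) = 512112/1998.2 = 256.28 MPa
τ_max = K·τ₀ = 1.1318 × 256.28 = 290.06 MPa

290 MPa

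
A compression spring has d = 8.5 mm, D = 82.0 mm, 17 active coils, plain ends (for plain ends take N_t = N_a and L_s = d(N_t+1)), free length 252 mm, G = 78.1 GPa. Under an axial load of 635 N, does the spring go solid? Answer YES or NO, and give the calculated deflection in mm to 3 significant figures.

k = Gd⁴/(8D³N_a) = (78.1×10³)(8.5⁴)/(8·82.0³·17) = 5.4368 N/mm
N_t = 17; L_s = 8.5·18 = 153 mm; δ_solid = L₀ − L_s = 252 − 153 = 99 mm
δ = F/k = 635/5.4368 = 116.8 mm
δ ≥ δ_solid → spring goes solid

YES, δ = 117 mm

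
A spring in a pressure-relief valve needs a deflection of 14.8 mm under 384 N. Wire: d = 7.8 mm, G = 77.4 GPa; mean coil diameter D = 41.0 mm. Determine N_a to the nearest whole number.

Required rate k = F/δ = 384/14.8 = 25.946 N/mm
N_a = Gd⁴/(8D³k) = (77.4×10³ × 7.8⁴)/(8 × 41.0³ × 25.946)
    = 2.86497e+08 / 1.43058e+07 = 20.03 → 20 coils

20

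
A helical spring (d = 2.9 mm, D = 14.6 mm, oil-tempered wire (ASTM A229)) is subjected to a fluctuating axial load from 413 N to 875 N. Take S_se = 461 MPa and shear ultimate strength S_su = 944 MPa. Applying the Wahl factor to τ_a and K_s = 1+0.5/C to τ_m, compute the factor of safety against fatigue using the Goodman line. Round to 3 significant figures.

C = D/d = 14.6/2.9 = 5.0345; K_W = (4C−1)/(4C−4)+0.615/C = 1.3081; K_s = 1+0.5/C = 1.0993
F_a = (F_max−F_min)/2 = 231 N; F_m = (F_max+F_min)/2 = 644 N
τ_a = K_W·8F_aD/(πd³) = 1.3081 × 352.14 = 460.61 MPa
τ_m = K_s·8F_mD/(πd³) = 1.0993 × 981.71 = 1079.2 MPa
Goodman: 1/n_f = τ_a/S_se + τ_m/S_su = 460.61/461 + 1079.2/944 = 0.99916 + 1.14323 = 2.1424
n_f = 1/2.1424 = 0.4668

0.467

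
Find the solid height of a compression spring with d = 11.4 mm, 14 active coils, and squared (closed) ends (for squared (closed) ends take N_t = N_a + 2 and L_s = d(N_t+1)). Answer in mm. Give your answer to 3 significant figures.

squared (closed) ends: N_t = N_a + 2 = 14 + 2 = 16
L_s = d·(N_t+1) = 11.4 × 17 = 193.8 mm

194 mm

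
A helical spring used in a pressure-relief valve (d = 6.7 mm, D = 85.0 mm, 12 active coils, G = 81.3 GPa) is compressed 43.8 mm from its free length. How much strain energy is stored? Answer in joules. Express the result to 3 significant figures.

2.67 J

k = Gd⁴/(8D³N_a) = (81.3×10³)(6.7⁴)/(8·85.0³·12) = 2.7788 N/mm
U = ½kδ² = 0.5 × 2.7788 × 43.8² = 2665.5 N·mm = 2.6655 J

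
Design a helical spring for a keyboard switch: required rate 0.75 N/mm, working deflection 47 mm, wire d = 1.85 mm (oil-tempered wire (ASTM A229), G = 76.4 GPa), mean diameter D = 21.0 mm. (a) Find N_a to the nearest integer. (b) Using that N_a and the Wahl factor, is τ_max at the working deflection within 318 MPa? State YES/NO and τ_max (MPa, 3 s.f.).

N_a = Gd⁴/(8D³k) = (76.4×10³)(1.85⁴)/(8·21.0³·0.75) = 16.11 → N_a = 16
Actual rate k = Gd⁴/(8D³·16) = 0.75494 N/mm
Working load F = kδ = 0.75494·47 = 35.482 N
C = 21.0/1.85 = 11.3514; K_W = (4C−1)/(4C−4)+0.615/C = 1.1266
τ_max = K_W·8FD/(πd³) = 1.1266·299.68 = 337.63 MPa
τ_max > 318 MPa → exceeds allowable

(a) 16 coils; (b) NO, τ_max = 338 MPa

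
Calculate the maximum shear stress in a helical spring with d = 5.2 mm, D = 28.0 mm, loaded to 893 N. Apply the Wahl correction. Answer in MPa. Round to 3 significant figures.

Spring index C = D/d = 28.0/5.2 = 5.3846
K_W = (4C−1)/(4C−4) + 0.615/C = 20.538/17.538 + 0.1142 = 1.2853
τ₀ = 8FD/(πd³) = 8·893·28.0/(π·5.2³) = 200032/441.73 = 452.83 MPa
τ_max = K·τ₀ = 1.2853 × 452.83 = 582.01 MPa

582 MPa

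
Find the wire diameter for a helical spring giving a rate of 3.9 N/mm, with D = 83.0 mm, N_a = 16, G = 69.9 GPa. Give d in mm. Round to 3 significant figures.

d = (8D³N_a·k / G)^(1/4) = (8·83.0³·16·3.9 / (69.9×10³))^0.25
  = (4083.5)^0.25 = 7.9939 mm

7.99 mm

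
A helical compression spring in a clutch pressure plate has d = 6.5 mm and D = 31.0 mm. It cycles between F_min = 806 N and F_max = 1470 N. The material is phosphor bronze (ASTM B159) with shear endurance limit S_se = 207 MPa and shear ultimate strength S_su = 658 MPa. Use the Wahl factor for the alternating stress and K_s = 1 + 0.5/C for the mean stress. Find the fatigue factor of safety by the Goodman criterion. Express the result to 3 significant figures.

C = D/d = 31.0/6.5 = 4.7692; K_W = (4C−1)/(4C−4)+0.615/C = 1.3279; K_s = 1+0.5/C = 1.1048
F_a = (F_max−F_min)/2 = 332 N; F_m = (F_max+F_min)/2 = 1138 N
τ_a = K_W·8F_aD/(πd³) = 1.3279 × 95.433 = 126.73 MPa
τ_m = K_s·8F_mD/(πd³) = 1.1048 × 327.12 = 361.41 MPa
Goodman: 1/n_f = τ_a/S_se + τ_m/S_su = 126.73/207 + 361.41/658 = 0.61222 + 0.54926 = 1.1615
n_f = 1/1.1615 = 0.861

0.861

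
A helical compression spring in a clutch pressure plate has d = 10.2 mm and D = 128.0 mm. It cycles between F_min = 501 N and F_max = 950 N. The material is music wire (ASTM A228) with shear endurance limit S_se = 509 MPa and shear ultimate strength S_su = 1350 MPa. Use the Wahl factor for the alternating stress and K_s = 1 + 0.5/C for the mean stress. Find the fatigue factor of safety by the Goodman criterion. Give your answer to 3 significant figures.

3.10

C = D/d = 128.0/10.2 = 12.5490; K_W = (4C−1)/(4C−4)+0.615/C = 1.1139; K_s = 1+0.5/C = 1.0398
F_a = (F_max−F_min)/2 = 224.5 N; F_m = (F_max+F_min)/2 = 725.5 N
τ_a = K_W·8F_aD/(πd³) = 1.1139 × 68.955 = 76.812 MPa
τ_m = K_s·8F_mD/(πd³) = 1.0398 × 222.84 = 231.72 MPa
Goodman: 1/n_f = τ_a/S_se + τ_m/S_su = 76.812/509 + 231.72/1350 = 0.15091 + 0.17164 = 0.32255
n_f = 1/0.32255 = 3.1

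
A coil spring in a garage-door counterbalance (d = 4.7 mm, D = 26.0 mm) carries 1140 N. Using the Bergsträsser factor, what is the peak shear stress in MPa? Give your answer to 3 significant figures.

917 MPa

Spring index C = D/d = 26.0/4.7 = 5.5319
K_B = (4C+2)/(4C−3) = 24.128/19.128 = 1.2614
τ₀ = 8FD/(πd³) = 8·1140·26.0/(π·4.7³) = 237120/326.17 = 726.98 MPa
τ_max = K·τ₀ = 1.2614 × 726.98 = 917.02 MPa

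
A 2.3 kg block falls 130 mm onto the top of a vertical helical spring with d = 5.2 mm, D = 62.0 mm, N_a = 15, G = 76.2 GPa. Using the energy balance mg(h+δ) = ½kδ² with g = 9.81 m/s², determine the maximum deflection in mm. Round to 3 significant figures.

67.7 mm

k = Gd⁴/(8D³N_a) = (76.2×10³)(5.2⁴)/(8·62.0³·15) = 1.9481 N/mm
W = mg = 2.3 × 9.81 = 22.563 N
½kδ² − Wδ − Wh = 0 → δ = (W + √(W² + 2kWh))/k
δ = (22.563 + √(509.09 + 11428.3))/1.9481 = (22.563 + 109.26)/1.9481 = 67.667 mm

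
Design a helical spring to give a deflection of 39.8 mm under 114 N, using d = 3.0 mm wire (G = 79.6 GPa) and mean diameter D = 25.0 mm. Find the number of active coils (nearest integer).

Required rate k = F/δ = 114/39.8 = 2.8643 N/mm
N_a = Gd⁴/(8D³k) = (79.6×10³ × 3.0⁴)/(8 × 25.0³ × 2.8643)
    = 6.4476e+06 / 358040 = 18.01 → 18 coils

18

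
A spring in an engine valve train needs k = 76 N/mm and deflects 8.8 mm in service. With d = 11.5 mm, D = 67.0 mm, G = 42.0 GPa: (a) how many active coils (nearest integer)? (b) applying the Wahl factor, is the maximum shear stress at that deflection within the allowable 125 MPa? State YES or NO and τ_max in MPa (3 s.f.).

N_a = Gd⁴/(8D³k) = (42.0×10³)(11.5⁴)/(8·67.0³·76) = 4.017 → N_a = 4
Actual rate k = Gd⁴/(8D³·4) = 76.325 N/mm
Working load F = kδ = 76.325·8.8 = 671.66 N
C = 67.0/11.5 = 5.8261; K_W = (4C−1)/(4C−4)+0.615/C = 1.2610
τ_max = K_W·8FD/(πd³) = 1.2610·75.348 = 95.011 MPa
τ_max ≤ 125 MPa → acceptable

(a) 4 coils; (b) YES, τ_max = 95.0 MPa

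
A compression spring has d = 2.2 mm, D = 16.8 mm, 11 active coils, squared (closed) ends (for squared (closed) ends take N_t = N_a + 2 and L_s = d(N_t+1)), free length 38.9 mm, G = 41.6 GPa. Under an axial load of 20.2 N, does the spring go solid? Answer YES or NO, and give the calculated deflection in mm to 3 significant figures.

k = Gd⁴/(8D³N_a) = (41.6×10³)(2.2⁴)/(8·16.8³·11) = 2.3355 N/mm
N_t = 13; L_s = 2.2·14 = 30.8 mm; δ_solid = L₀ − L_s = 38.9 − 30.8 = 8.1 mm
δ = F/k = 20.2/2.3355 = 8.6492 mm
δ ≥ δ_solid → spring goes solid

YES, δ = 8.65 mm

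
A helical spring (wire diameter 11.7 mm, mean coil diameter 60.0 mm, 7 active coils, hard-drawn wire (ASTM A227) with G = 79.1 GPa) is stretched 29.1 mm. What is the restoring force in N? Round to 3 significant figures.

k = Gd⁴/(8D³N_a) = (79.1×10³)(11.7⁴)/(8·60.0³·7) = 122.54 N/mm
F = k·δ = 122.54 × 29.1 = 3565.9 N

3570 N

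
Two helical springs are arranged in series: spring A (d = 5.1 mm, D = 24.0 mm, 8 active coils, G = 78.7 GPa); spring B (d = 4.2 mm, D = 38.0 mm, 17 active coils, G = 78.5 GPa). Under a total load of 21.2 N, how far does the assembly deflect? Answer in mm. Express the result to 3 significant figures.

k_A = Gd⁴/(8D³N_a) = (78.7×10³)(5.1⁴)/(8·24.0³·8) = 60.179 N/mm
k_B = Gd⁴/(8D³N_a) = (78.5×10³)(4.2⁴)/(8·38.0³·17) = 3.2732 N/mm
Series: 1/k_eq = 1/60.179 + 1/3.2732 = 0.32213; k_eq = 3.1044 N/mm
δ = F/k_eq = 21.2/3.1044 = 6.8291 mm

6.83 mm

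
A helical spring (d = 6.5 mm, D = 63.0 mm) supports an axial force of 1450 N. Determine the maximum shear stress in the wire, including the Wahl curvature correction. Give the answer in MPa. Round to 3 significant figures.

Spring index C = D/d = 63.0/6.5 = 9.6923
K_W = (4C−1)/(4C−4) + 0.615/C = 37.769/34.769 + 0.0635 = 1.1497
τ₀ = 8FD/(πd³) = 8·1450·63.0/(π·6.5³) = 730800/862.76 = 847.05 MPa
τ_max = K·τ₀ = 1.1497 × 847.05 = 973.88 MPa

974 MPa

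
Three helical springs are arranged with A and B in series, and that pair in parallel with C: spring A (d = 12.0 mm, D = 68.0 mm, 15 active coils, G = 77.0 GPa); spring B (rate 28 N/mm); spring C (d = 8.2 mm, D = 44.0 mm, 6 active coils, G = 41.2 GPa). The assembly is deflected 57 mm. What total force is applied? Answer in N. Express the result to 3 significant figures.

3560 N

k_A = Gd⁴/(8D³N_a) = (77.0×10³)(12.0⁴)/(8·68.0³·15) = 42.316 N/mm
k_C = Gd⁴/(8D³N_a) = (41.2×10³)(8.2⁴)/(8·44.0³·6) = 45.557 N/mm
Springs A,B series: k_AB = 1/(1/42.316+1/28) = 16.85 N/mm; parallel with C: k_eq = 16.85+45.557 = 62.407 N/mm
F = k_eq·δ = 62.407·57 = 3557.2 N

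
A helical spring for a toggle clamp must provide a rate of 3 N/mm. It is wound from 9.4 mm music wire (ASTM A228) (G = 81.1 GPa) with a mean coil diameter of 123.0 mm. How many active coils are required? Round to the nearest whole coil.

N_a = Gd⁴/(8D³k) = (81.1×10³ × 9.4⁴)/(8 × 123.0³ × 3)
    = 6.33187e+08 / 4.46608e+07 = 14.18 → 14 coils

14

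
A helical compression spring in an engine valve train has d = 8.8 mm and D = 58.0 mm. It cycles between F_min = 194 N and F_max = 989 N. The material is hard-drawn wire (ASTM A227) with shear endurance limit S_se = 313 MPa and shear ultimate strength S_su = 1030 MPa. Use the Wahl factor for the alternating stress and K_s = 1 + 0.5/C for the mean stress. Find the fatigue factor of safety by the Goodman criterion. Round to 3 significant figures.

C = D/d = 58.0/8.8 = 6.5909; K_W = (4C−1)/(4C−4)+0.615/C = 1.2275; K_s = 1+0.5/C = 1.0759
F_a = (F_max−F_min)/2 = 397.5 N; F_m = (F_max+F_min)/2 = 591.5 N
τ_a = K_W·8F_aD/(πd³) = 1.2275 × 86.15 = 105.75 MPa
τ_m = K_s·8F_mD/(πd³) = 1.0759 × 128.2 = 137.92 MPa
Goodman: 1/n_f = τ_a/S_se + τ_m/S_su = 105.75/313 + 137.92/1030 = 0.33785 + 0.13390 = 0.47175
n_f = 1/0.47175 = 2.12

2.12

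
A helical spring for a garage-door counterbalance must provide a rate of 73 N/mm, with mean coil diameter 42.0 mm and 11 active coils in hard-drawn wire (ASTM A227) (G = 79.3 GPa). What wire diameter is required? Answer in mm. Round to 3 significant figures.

8.80 mm

d = (8D³N_a·k / G)^(1/4) = (8·42.0³·11·73 / (79.3×10³))^0.25
  = (6001.8)^0.25 = 8.8018 mm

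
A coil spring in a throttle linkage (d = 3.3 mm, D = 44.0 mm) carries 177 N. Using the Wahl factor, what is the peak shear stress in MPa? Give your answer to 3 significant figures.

Spring index C = D/d = 44.0/3.3 = 13.3333
K_W = (4C−1)/(4C−4) + 0.615/C = 52.333/49.333 + 0.0461 = 1.1069
τ₀ = 8FD/(πd³) = 8·177·44.0/(π·3.3³) = 62304/112.9 = 551.85 MPa
τ_max = K·τ₀ = 1.1069 × 551.85 = 610.87 MPa

611 MPa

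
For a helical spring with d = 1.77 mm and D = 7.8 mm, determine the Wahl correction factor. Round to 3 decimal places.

C = D/d = 7.8/1.77 = 4.4068
K_W = (4C−1)/(4C−4) + 0.615/C = 16.627/13.627 + 0.1396 = 1.3597

1.360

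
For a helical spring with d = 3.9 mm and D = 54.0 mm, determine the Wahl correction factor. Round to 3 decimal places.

1.103

C = D/d = 54.0/3.9 = 13.8462
K_W = (4C−1)/(4C−4) + 0.615/C = 54.385/51.385 + 0.0444 = 1.1028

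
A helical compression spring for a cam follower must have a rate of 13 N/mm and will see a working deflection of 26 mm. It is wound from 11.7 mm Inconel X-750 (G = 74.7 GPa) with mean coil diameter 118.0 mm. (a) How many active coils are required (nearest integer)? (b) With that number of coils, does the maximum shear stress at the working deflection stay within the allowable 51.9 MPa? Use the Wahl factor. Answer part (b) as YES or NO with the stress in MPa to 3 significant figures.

N_a = Gd⁴/(8D³k) = (74.7×10³)(11.7⁴)/(8·118.0³·13) = 8.192 → N_a = 8
Actual rate k = Gd⁴/(8D³·8) = 13.312 N/mm
Working load F = kδ = 13.312·26 = 346.11 N
C = 118.0/11.7 = 10.0855; K_W = (4C−1)/(4C−4)+0.615/C = 1.1435
τ_max = K_W·8FD/(πd³) = 1.1435·64.935 = 74.255 MPa
τ_max > 51.9 MPa → exceeds allowable

(a) 8 coils; (b) NO, τ_max = 74.3 MPa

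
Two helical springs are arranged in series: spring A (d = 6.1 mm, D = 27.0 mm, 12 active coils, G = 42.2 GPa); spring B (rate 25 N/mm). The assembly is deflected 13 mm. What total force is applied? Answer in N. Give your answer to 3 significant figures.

k_A = Gd⁴/(8D³N_a) = (42.2×10³)(6.1⁴)/(8·27.0³·12) = 30.922 N/mm
Series: 1/k_eq = 1/30.922 + 1/25 = 0.072339; k_eq = 13.824 N/mm
F = k_eq·δ = 13.824·13 = 179.71 N

180 N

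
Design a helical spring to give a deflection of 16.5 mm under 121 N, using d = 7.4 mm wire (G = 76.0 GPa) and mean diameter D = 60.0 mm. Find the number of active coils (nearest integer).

Required rate k = F/δ = 121/16.5 = 7.3333 N/mm
N_a = Gd⁴/(8D³k) = (76.0×10³ × 7.4⁴)/(8 × 60.0³ × 7.3333)
    = 2.27898e+08 / 1.2672e+07 = 17.98 → 18 coils

18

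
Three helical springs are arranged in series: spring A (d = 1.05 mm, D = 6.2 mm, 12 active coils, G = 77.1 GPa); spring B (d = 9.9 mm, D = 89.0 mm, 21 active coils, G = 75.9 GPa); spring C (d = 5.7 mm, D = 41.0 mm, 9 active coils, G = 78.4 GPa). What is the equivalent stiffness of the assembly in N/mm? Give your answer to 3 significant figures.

k_A = Gd⁴/(8D³N_a) = (77.1×10³)(1.05⁴)/(8·6.2³·12) = 4.0961 N/mm
k_B = Gd⁴/(8D³N_a) = (75.9×10³)(9.9⁴)/(8·89.0³·21) = 6.1561 N/mm
k_C = Gd⁴/(8D³N_a) = (78.4×10³)(5.7⁴)/(8·41.0³·9) = 16.678 N/mm
Series: 1/k_eq = 1/4.0961 + 1/6.1561 + 1/16.678 = 0.46654; k_eq = 2.1434 N/mm

2.14 N/mm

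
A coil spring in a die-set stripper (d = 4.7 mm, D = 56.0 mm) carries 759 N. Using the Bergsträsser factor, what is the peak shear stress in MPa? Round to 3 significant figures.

1160 MPa

Spring index C = D/d = 56.0/4.7 = 11.9149
K_B = (4C+2)/(4C−3) = 49.660/44.660 = 1.1120
τ₀ = 8FD/(πd³) = 8·759·56.0/(π·4.7³) = 340032/326.17 = 1042.5 MPa
τ_max = K·τ₀ = 1.1120 × 1042.5 = 1159.2 MPa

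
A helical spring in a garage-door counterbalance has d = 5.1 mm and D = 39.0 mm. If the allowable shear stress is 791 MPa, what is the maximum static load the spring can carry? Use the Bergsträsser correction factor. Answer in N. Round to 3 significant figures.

C = D/d = 39.0/5.1 = 7.6471
K_B = (4C+2)/(4C−3) = 32.588/27.588 = 1.1812
τ_max = K·8FD/(πd³) → F_max = τ_allow·πd³/(8DK)
F_max = 791·π·5.1³/(8·39.0·1.1812) = 3.2964e+05/368.55 = 894.43 N

894 N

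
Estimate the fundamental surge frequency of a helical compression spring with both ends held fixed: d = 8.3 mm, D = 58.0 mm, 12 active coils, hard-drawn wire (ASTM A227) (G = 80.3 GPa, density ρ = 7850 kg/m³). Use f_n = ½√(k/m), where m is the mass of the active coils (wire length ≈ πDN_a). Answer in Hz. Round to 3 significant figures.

74.0 Hz

k = Gd⁴/(8D³N_a) = (80.3×10³)(8.3⁴)/(8·58.0³·12) = 20.346 N/mm = 20346 N/m
Wire length L = πDN_a = π·58.0·12 = 2186.5 mm
m = ρ·(πd²/4)·L = 7850 × 54.106×10⁻⁶ m² × 2.1865 m = 0.9287 kg
f_n = ½√(k/m) = 0.5·√(20346/0.9287) = 0.5·√(21908) = 74.006 Hz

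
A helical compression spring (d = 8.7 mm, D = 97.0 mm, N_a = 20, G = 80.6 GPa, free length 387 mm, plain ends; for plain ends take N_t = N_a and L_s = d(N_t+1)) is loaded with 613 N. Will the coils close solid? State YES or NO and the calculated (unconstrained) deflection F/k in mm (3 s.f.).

NO, δ = 194 mm

k = Gd⁴/(8D³N_a) = (80.6×10³)(8.7⁴)/(8·97.0³·20) = 3.1621 N/mm
N_t = 20; L_s = 8.7·21 = 182.7 mm; δ_solid = L₀ − L_s = 387 − 182.7 = 204.3 mm
δ = F/k = 613/3.1621 = 193.86 mm
δ < δ_solid → spring does not go solid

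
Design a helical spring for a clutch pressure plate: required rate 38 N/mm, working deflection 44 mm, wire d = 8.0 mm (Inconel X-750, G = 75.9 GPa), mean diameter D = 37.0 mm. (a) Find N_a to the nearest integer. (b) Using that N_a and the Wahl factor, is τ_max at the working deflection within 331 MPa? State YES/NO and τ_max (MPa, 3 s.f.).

(a) 20 coils; (b) NO, τ_max = 416 MPa

N_a = Gd⁴/(8D³k) = (75.9×10³)(8.0⁴)/(8·37.0³·38) = 20.19 → N_a = 20
Actual rate k = Gd⁴/(8D³·20) = 38.36 N/mm
Working load F = kδ = 38.36·44 = 1687.8 N
C = 37.0/8.0 = 4.6250; K_W = (4C−1)/(4C−4)+0.615/C = 1.3399
τ_max = K_W·8FD/(πd³) = 1.3399·310.6 = 416.16 MPa
τ_max > 331 MPa → exceeds allowable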